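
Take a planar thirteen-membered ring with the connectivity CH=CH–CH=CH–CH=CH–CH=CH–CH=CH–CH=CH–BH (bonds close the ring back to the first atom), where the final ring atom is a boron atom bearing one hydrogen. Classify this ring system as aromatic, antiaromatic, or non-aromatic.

Antiaromatic

The p orbitals form a continuous loop: each doubly-bonded ring atom is sp² with one p-orbital electron; the boron has an empty p orbital. The ring is fully conjugated.
Tallying contributions gives 6 × 2 = 12 from the double-bond units + 0 from the BH atom = 12.
12 is a 4n count (n = 3), so the planar conjugated ring is antiaromatic.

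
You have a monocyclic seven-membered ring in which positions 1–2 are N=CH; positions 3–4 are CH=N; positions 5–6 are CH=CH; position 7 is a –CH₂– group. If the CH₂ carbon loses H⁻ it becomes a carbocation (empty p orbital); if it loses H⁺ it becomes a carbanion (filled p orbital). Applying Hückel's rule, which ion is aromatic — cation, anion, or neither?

The cation

In both ions every ring atom is sp² and contributes a p orbital, so both rings are fully conjugated.
Cation: 3 × 2 + 0 = 6 π electrons → 4(1)+2, aromatic.
Anion: 3 × 2 + 2 = 8 π electrons → 4(2), antiaromatic.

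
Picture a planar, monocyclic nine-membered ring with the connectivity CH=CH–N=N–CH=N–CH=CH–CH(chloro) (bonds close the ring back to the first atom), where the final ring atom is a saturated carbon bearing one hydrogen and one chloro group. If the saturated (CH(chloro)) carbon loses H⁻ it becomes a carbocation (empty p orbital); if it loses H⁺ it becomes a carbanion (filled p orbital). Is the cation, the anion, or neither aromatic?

The anion

In either ion the ring is fully conjugated: every atom, including the new sp² carbon, supplies a p orbital.
Cation: 4 × 2 + 0 = 8 π electrons → 4(2), antiaromatic.
Anion: 4 × 2 + 2 = 10 π electrons → 4(2)+2, aromatic.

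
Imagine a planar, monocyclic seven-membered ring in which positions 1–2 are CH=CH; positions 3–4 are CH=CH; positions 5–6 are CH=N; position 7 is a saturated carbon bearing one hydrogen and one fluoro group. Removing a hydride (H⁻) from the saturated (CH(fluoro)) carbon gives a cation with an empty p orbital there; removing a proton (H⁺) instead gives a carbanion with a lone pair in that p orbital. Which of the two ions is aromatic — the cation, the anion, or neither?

The cation

In either ion the ring is fully conjugated: every atom, including the new sp² carbon, supplies a p orbital.
Cation: 3 × 2 + 0 = 6 π electrons → 4(1)+2, aromatic.
Anion: 3 × 2 + 2 = 8 π electrons → 4(2), antiaromatic.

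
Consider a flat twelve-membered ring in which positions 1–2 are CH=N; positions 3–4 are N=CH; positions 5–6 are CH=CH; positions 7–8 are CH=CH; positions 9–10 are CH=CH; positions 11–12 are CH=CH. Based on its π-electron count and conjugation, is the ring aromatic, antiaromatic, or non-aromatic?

The p orbitals form a continuous loop: each doubly-bonded ring atom is sp² with one p-orbital electron; each sp² =N– keeps its lone pair in-plane and puts one electron into the π system. The ring is fully conjugated.
π-electron count: 6 × 2 = 12 from the 6 double-bond units.
With 12 = 4·3 π electrons, Hückel's rule classifies the planar ring as antiaromatic.

Antiaromatic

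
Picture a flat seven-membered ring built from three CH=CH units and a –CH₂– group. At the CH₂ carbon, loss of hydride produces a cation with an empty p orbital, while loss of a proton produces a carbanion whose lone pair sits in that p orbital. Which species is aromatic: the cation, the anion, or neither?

The cation

Both ions have a continuous loop of p orbitals — each ring atom is sp².
Cation: 3 × 2 + 0 = 6 π electrons → 4(1)+2, aromatic.
Anion: 3 × 2 + 2 = 8 π electrons → 4(2), antiaromatic.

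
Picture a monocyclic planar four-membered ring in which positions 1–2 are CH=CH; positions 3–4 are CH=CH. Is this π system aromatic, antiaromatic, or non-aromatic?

Check conjugation: the double-bond atoms are sp², each contributing one p electron — every position has a p orbital, so the cyclic π system is continuous.
Counting π electrons: 2 × 2 = 4 from the 2 double-bond units.
With 4 = 4·1 π electrons, Hückel's rule classifies the planar ring as antiaromatic.
(The species described is cyclobutadiene.)

Antiaromatic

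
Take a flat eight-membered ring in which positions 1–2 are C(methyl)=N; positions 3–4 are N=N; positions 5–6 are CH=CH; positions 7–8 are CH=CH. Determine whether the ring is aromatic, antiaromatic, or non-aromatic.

Antiaromatic

Check conjugation: each doubly-bonded ring atom is sp² with one p-orbital electron; the doubly-bonded nitrogens are pyridine-type — their lone pairs lie in the ring plane, leaving one electron in the p orbital — every position has a p orbital, so the cyclic π system is continuous.
π-electron count: 4 × 2 = 8 from the 4 double-bond units.
8 = 4(2); a planar, fully conjugated 4n system is antiaromatic.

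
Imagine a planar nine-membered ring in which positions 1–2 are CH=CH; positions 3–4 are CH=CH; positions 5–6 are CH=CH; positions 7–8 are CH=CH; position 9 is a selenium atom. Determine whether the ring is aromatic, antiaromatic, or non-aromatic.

The p orbitals form a continuous loop: each doubly-bonded ring atom is sp² with one p-orbital electron; the selenium donates one lone pair from its p orbital. The ring is fully conjugated.
π-electron count: 4 × 2 = 8 from the double-bond units + 2 from the Se atom = 10.
Since 10 = 4·2 + 2, the ring meets the 4n+2 criterion.

Aromatic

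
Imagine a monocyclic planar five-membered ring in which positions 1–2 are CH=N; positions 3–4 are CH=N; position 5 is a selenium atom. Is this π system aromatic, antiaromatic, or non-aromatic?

Aromatic

Check conjugation: every atom in a ring double bond is sp² and brings one electron to the p orbital; each sp² =N– keeps its lone pair in-plane and puts one electron into the π system; the selenium donates one lone pair from its p orbital — every position has a p orbital, so the cyclic π system is continuous.
Counting π electrons: 2 × 2 = 4 from the double-bond units + 2 from the Se atom = 6.
That gives a 4n+2 count (6, n = 1).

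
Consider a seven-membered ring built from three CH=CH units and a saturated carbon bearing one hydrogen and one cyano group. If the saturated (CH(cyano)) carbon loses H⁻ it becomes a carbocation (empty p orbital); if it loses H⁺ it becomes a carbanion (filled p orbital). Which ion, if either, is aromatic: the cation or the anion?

The cation

In both ions every ring atom is sp² and contributes a p orbital, so both rings are fully conjugated.
Cation: 3 × 2 + 0 = 6 π electrons → 4(1)+2, aromatic.
Anion: 3 × 2 + 2 = 8 π electrons → 4(2), antiaromatic.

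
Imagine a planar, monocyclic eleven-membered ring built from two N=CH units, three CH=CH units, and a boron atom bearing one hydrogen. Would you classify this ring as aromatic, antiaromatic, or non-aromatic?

Aromatic

Every ring atom contributes a p orbital perpendicular to the ring (each doubly-bonded ring atom is sp² with one p-orbital electron; the doubly-bonded nitrogens are pyridine-type — their lone pairs lie in the ring plane, leaving one electron in the p orbital; the boron has an empty p orbital), so the π system is cyclic and fully conjugated.
π-electron count: 5 × 2 = 10 from the double-bond units + 0 from the BH atom = 10.
With 10 π electrons (n = 2), the Hückel 4n+2 condition holds.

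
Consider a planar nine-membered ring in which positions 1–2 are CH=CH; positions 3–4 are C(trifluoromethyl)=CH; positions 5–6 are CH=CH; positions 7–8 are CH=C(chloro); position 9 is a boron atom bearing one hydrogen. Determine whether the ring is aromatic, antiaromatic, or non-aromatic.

Check conjugation: each doubly-bonded ring atom is sp² with one p-orbital electron; the boron has an empty p orbital — every position has a p orbital, so the cyclic π system is continuous.
Tallying contributions gives 4 × 2 = 8 from the double-bond units + 0 from the BH atom = 8.
A 4n π count (8, n = 2) in a planar conjugated ring means antiaromatic.

Antiaromatic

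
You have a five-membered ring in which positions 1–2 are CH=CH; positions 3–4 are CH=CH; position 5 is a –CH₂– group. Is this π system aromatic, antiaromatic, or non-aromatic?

Non-aromatic

The CH2 carbon is saturated: the tetrahedral CH₂ carbon is sp³ and has no p orbital in the ring π system. Conjugation is not continuous around the ring.
Hückel's rule only applies to fully conjugated rings, so this one is simply non-aromatic.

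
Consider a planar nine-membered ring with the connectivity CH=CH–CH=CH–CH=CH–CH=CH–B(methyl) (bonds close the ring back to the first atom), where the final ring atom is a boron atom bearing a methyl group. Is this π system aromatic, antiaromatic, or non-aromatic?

Antiaromatic

Check conjugation: the double-bond atoms are sp², each contributing one p electron; the boron has an empty p orbital — every position has a p orbital, so the cyclic π system is continuous.
Counting π electrons: 4 × 2 = 8 from the double-bond units + 0 from the B(methyl) atom = 8.
A 4n π count (8, n = 2) in a planar conjugated ring means antiaromatic.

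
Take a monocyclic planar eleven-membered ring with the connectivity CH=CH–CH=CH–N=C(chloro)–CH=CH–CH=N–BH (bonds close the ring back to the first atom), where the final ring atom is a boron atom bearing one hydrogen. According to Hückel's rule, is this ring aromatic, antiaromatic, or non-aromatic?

Aromatic

All ring atoms are sp² and supply a p orbital to the ring (the double-bond atoms are sp², each contributing one p electron; each =N– nitrogen is pyridine-type (lone pair in the sp² plane, one electron in the p orbital); the boron has an empty p orbital); the conjugation is uninterrupted.
Counting π electrons: 5 × 2 = 10 from the double-bond units + 0 from the BH atom = 10.
That gives a 4n+2 count (10, n = 2).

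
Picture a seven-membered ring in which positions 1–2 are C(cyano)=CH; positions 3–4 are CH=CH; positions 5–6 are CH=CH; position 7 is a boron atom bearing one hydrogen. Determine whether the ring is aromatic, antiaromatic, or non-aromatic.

The p orbitals form a continuous loop: every atom in a ring double bond is sp² and brings one electron to the p orbital; the boron has an empty p orbital. The ring is fully conjugated.
Tallying contributions gives 3 × 2 = 6 from the double-bond units + 0 from the BH atom = 6.
With 6 π electrons (n = 1), the Hückel 4n+2 condition holds.

Aromatic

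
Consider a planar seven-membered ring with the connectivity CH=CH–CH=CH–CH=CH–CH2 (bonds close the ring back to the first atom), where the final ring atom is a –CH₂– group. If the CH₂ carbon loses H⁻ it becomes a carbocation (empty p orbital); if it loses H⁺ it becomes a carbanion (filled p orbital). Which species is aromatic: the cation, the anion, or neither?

Both ions have a continuous loop of p orbitals — each ring atom is sp².
Cation: 3 × 2 + 0 = 6 π electrons → 4(1)+2, aromatic.
Anion: 3 × 2 + 2 = 8 π electrons → 4(2), antiaromatic.

The cation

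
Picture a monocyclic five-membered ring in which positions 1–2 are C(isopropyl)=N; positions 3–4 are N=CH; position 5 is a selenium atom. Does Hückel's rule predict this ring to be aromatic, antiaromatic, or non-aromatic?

Aromatic

Every ring atom contributes a p orbital perpendicular to the ring (each doubly-bonded ring atom is sp² with one p-orbital electron; the doubly-bonded nitrogens are pyridine-type — their lone pairs lie in the ring plane, leaving one electron in the p orbital; the selenium donates one lone pair from its p orbital), so the π system is cyclic and fully conjugated.
Adding the contributions, 2 × 2 = 4 from the double-bond units + 2 from the Se atom = 6.
6 = 4(1) + 2, which satisfies Hückel's 4n+2 rule.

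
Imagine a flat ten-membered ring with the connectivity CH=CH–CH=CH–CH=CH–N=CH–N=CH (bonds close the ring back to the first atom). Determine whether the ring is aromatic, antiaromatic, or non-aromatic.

Aromatic

Check conjugation: every atom in a ring double bond is sp² and brings one electron to the p orbital; the doubly-bonded nitrogens are pyridine-type — their lone pairs lie in the ring plane, leaving one electron in the p orbital — every position has a p orbital, so the cyclic π system is continuous.
Tallying contributions gives 5 × 2 = 10 from the 5 double-bond units.
With 10 π electrons (n = 2), the Hückel 4n+2 condition holds.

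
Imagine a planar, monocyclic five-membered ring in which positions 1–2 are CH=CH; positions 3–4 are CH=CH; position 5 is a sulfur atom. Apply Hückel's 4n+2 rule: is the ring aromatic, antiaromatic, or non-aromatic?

Every ring atom contributes a p orbital perpendicular to the ring (every atom in a ring double bond is sp² and brings one electron to the p orbital; the sulfur donates one lone pair from its p orbital), so the π system is cyclic and fully conjugated.
Adding the contributions, 2 × 2 = 4 from the double-bond units + 2 from the S atom = 6.
6 = 4(1) + 2, which satisfies Hückel's 4n+2 rule.
(The species described is thiophene.)

Aromatic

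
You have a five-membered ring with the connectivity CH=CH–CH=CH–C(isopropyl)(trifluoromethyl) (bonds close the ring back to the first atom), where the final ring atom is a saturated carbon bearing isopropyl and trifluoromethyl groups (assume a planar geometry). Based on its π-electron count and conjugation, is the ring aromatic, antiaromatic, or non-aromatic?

Because that saturated carbon is sp³ and has no p orbital in the ring π system at the C(isopropyl)(trifluoromethyl) position, the π system cannot extend all the way around the ring.
Broken conjugation rules out both aromaticity and antiaromaticity.

Non-aromatic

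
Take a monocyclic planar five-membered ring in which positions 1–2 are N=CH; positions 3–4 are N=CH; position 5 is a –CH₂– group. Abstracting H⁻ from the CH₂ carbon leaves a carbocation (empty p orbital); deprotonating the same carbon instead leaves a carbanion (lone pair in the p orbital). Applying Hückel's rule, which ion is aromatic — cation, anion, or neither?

Both ions have a continuous loop of p orbitals — each ring atom is sp².
Cation: 2 × 2 + 0 = 4 π electrons → 4(1), antiaromatic.
Anion: 2 × 2 + 2 = 6 π electrons → 4(1)+2, aromatic.

The anion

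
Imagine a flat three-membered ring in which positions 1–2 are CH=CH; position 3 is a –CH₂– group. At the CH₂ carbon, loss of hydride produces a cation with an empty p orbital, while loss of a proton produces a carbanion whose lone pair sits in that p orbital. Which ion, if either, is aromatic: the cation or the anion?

In both ions every ring atom is sp² and contributes a p orbital, so both rings are fully conjugated.
Cation: 1 × 2 + 0 = 2 π electrons → 4(0)+2, aromatic.
Anion: 1 × 2 + 2 = 4 π electrons → 4(1), antiaromatic.

The cation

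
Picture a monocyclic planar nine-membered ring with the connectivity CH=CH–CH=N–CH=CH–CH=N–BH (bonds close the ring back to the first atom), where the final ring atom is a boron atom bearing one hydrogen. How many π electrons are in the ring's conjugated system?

Check conjugation: the double-bond atoms are sp², each contributing one p electron; the doubly-bonded nitrogens are pyridine-type — their lone pairs lie in the ring plane, leaving one electron in the p orbital; the boron has an empty p orbital — every position has a p orbital, so the cyclic π system is continuous.
Tallying contributions gives 4 × 2 = 8 from the double-bond units + 0 from the BH atom = 8.

8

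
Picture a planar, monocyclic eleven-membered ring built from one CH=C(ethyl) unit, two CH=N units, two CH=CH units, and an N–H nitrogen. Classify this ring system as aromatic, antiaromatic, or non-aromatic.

Antiaromatic

All ring atoms are sp² and supply a p orbital to the ring (every atom in a ring double bond is sp² and brings one electron to the p orbital; each sp² =N– keeps its lone pair in-plane and puts one electron into the π system; the pyrrole-type nitrogen donates its lone pair from the p orbital); the conjugation is uninterrupted.
Adding the contributions, 5 × 2 = 10 from the double-bond units + 2 from the NH atom = 12.
12 is a 4n count (n = 3), so the planar conjugated ring is antiaromatic.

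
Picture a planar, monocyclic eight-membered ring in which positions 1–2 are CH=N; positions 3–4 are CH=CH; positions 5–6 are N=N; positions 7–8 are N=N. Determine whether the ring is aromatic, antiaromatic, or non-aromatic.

Antiaromatic

Every ring atom contributes a p orbital perpendicular to the ring (the double-bond atoms are sp², each contributing one p electron; the doubly-bonded nitrogens are pyridine-type — their lone pairs lie in the ring plane, leaving one electron in the p orbital), so the π system is cyclic and fully conjugated.
Tallying contributions gives 4 × 2 = 8 from the 4 double-bond units.
A 4n π count (8, n = 2) in a planar conjugated ring means antiaromatic.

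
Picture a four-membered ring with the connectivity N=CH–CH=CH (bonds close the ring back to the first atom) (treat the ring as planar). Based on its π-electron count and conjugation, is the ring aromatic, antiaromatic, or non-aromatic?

All ring atoms are sp² and supply a p orbital to the ring (each doubly-bonded ring atom is sp² with one p-orbital electron; the doubly-bonded nitrogens are pyridine-type — their lone pairs lie in the ring plane, leaving one electron in the p orbital); the conjugation is uninterrupted.
Tallying contributions gives 2 × 2 = 4 from the 2 double-bond units.
With 4 = 4·1 π electrons, Hückel's rule classifies the planar ring as antiaromatic.

Antiaromatic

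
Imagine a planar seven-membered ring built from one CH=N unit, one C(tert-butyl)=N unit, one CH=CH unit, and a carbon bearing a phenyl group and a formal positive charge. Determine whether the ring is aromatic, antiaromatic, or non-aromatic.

The p orbitals form a continuous loop: each doubly-bonded ring atom is sp² with one p-orbital electron; each =N– nitrogen is pyridine-type (lone pair in the sp² plane, one electron in the p orbital); the carbocation has an empty p orbital. The ring is fully conjugated.
π-electron count: 3 × 2 = 6 from the double-bond units + 0 from the C(phenyl)(+) atom = 6.
That gives a 4n+2 count (6, n = 1).

Aromatic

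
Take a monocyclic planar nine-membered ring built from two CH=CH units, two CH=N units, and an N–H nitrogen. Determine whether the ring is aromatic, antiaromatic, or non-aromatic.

Every ring atom contributes a p orbital perpendicular to the ring (each doubly-bonded ring atom is sp² with one p-orbital electron; the doubly-bonded nitrogens are pyridine-type — their lone pairs lie in the ring plane, leaving one electron in the p orbital; the pyrrole-type nitrogen donates its lone pair from the p orbital), so the π system is cyclic and fully conjugated.
Tallying contributions gives 4 × 2 = 8 from the double-bond units + 2 from the NH atom = 10.
With 10 π electrons (n = 2), the Hückel 4n+2 condition holds.

Aromatic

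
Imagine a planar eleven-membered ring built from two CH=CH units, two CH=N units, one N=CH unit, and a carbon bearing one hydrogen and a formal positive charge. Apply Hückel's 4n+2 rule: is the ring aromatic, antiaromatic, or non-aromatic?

Every ring atom contributes a p orbital perpendicular to the ring (each doubly-bonded ring atom is sp² with one p-orbital electron; each sp² =N– keeps its lone pair in-plane and puts one electron into the π system; the carbocation has an empty p orbital), so the π system is cyclic and fully conjugated.
π-electron count: 5 × 2 = 10 from the double-bond units + 0 from the CH(+) atom = 10.
10 = 4(2) + 2, which satisfies Hückel's 4n+2 rule.

Aromatic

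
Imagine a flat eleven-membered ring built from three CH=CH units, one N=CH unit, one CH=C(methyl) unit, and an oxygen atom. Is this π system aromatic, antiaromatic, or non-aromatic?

All ring atoms are sp² and supply a p orbital to the ring (the double-bond atoms are sp², each contributing one p electron; the doubly-bonded nitrogens are pyridine-type — their lone pairs lie in the ring plane, leaving one electron in the p orbital; the oxygen donates one lone pair from its p orbital); the conjugation is uninterrupted.
Tallying contributions gives 5 × 2 = 10 from the double-bond units + 2 from the O atom = 12.
12 = 4(3); a planar, fully conjugated 4n system is antiaromatic.

Antiaromatic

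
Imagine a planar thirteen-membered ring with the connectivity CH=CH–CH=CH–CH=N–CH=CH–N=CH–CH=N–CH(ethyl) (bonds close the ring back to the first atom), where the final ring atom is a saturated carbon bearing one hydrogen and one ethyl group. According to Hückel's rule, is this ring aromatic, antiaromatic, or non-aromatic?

Because that saturated carbon is sp³ and has no p orbital in the ring π system at the CH(ethyl) position, the π system cannot extend all the way around the ring.
Without a continuous loop of overlapping p orbitals the Hückel electron count never comes into play.

Non-aromatic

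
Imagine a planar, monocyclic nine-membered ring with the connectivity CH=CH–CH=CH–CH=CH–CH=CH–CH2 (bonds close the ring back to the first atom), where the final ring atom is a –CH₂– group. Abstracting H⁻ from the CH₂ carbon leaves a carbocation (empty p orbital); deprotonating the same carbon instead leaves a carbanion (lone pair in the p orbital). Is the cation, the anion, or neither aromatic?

In either ion the ring is fully conjugated: every atom, including the new sp² carbon, supplies a p orbital.
Cation: 4 × 2 + 0 = 8 π electrons → 4(2), antiaromatic.
Anion: 4 × 2 + 2 = 10 π electrons → 4(2)+2, aromatic.

The anion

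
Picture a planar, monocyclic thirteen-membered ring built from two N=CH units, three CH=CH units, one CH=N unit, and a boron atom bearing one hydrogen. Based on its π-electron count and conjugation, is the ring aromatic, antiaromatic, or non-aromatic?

Check conjugation: the double-bond atoms are sp², each contributing one p electron; each =N– nitrogen is pyridine-type (lone pair in the sp² plane, one electron in the p orbital); the boron has an empty p orbital — every position has a p orbital, so the cyclic π system is continuous.
Tallying contributions gives 6 × 2 = 12 from the double-bond units + 0 from the BH atom = 12.
With 12 = 4·3 π electrons, Hückel's rule classifies the planar ring as antiaromatic.

Antiaromatic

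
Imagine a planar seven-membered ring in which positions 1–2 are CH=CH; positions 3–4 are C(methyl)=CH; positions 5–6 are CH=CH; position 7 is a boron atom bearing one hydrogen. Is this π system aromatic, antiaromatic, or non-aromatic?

Every ring atom contributes a p orbital perpendicular to the ring (each doubly-bonded ring atom is sp² with one p-orbital electron; the boron has an empty p orbital), so the π system is cyclic and fully conjugated.
Adding the contributions, 3 × 2 = 6 from the double-bond units + 0 from the BH atom = 6.
Since 6 = 4·1 + 2, the ring meets the 4n+2 criterion.

Aromatic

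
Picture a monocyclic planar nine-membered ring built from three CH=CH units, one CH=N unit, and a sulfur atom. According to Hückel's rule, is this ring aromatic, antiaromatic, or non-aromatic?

Check conjugation: each doubly-bonded ring atom is sp² with one p-orbital electron; each =N– nitrogen is pyridine-type (lone pair in the sp² plane, one electron in the p orbital); the sulfur donates one lone pair from its p orbital — every position has a p orbital, so the cyclic π system is continuous.
Tallying contributions gives 4 × 2 = 8 from the double-bond units + 2 from the S atom = 10.
10 = 4(2) + 2, which satisfies Hückel's 4n+2 rule.

Aromatic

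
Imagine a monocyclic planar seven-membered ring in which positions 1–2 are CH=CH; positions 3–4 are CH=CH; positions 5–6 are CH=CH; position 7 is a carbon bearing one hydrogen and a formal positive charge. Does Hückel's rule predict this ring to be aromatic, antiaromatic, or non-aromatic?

Check conjugation: every atom in a ring double bond is sp² and brings one electron to the p orbital; the carbocation has an empty p orbital — every position has a p orbital, so the cyclic π system is continuous.
π-electron count: 3 × 2 = 6 from the double-bond units + 0 from the CH(+) atom = 6.
That gives a 4n+2 count (6, n = 1).
This is the tropylium cation.

Aromatic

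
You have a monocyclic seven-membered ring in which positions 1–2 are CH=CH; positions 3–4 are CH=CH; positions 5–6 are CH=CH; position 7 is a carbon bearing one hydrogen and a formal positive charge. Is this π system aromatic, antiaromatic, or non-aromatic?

Check conjugation: the double-bond atoms are sp², each contributing one p electron; the carbocation has an empty p orbital — every position has a p orbital, so the cyclic π system is continuous.
Tallying contributions gives 3 × 2 = 6 from the double-bond units + 0 from the CH(+) atom = 6.
Since 6 = 4·1 + 2, the ring meets the 4n+2 criterion.

Aromatic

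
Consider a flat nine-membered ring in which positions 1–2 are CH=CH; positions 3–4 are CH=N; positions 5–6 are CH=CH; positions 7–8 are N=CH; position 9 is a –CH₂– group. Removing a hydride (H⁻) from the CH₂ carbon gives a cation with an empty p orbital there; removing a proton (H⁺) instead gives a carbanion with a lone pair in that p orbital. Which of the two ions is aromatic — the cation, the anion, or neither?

The anion

In both ions every ring atom is sp² and contributes a p orbital, so both rings are fully conjugated.
Cation: 4 × 2 + 0 = 8 π electrons → 4(2), antiaromatic.
Anion: 4 × 2 + 2 = 10 π electrons → 4(2)+2, aromatic.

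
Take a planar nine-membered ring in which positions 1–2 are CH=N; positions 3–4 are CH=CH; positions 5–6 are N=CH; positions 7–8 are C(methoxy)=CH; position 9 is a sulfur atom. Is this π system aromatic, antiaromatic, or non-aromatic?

Aromatic

Check conjugation: every atom in a ring double bond is sp² and brings one electron to the p orbital; each sp² =N– keeps its lone pair in-plane and puts one electron into the π system; the sulfur donates one lone pair from its p orbital — every position has a p orbital, so the cyclic π system is continuous.
π-electron count: 4 × 2 = 8 from the double-bond units + 2 from the S atom = 10.
10 = 4(2) + 2, which satisfies Hückel's 4n+2 rule.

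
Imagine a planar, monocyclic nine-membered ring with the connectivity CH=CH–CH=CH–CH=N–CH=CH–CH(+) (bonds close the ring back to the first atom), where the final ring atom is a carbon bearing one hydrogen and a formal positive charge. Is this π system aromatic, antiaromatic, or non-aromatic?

Antiaromatic

All ring atoms are sp² and supply a p orbital to the ring (each doubly-bonded ring atom is sp² with one p-orbital electron; the doubly-bonded nitrogens are pyridine-type — their lone pairs lie in the ring plane, leaving one electron in the p orbital; the carbocation has an empty p orbital); the conjugation is uninterrupted.
π-electron count: 4 × 2 = 8 from the double-bond units + 0 from the CH(+) atom = 8.
8 = 4(2); a planar, fully conjugated 4n system is antiaromatic.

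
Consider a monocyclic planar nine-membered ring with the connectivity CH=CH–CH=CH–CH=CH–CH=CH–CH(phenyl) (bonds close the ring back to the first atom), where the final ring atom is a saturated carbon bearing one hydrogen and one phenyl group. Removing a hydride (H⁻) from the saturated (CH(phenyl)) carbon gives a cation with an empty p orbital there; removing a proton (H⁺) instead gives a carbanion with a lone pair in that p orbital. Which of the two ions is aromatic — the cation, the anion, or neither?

In both ions every ring atom is sp² and contributes a p orbital, so both rings are fully conjugated.
Cation: 4 × 2 + 0 = 8 π electrons → 4(2), antiaromatic.
Anion: 4 × 2 + 2 = 10 π electrons → 4(2)+2, aromatic.

The anion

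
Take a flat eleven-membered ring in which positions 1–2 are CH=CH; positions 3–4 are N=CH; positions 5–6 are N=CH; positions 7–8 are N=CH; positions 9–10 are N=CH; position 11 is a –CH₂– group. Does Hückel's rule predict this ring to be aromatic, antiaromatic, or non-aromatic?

Because the tetrahedral CH₂ carbon is sp³ and has no p orbital in the ring π system at the CH2 position, the π system cannot extend all the way around the ring.
Broken conjugation rules out both aromaticity and antiaromaticity.

Non-aromatic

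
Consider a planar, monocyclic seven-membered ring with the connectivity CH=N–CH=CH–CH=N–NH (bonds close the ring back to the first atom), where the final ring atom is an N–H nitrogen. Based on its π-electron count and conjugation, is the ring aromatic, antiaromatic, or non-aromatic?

Antiaromatic

Check conjugation: the double-bond atoms are sp², each contributing one p electron; each =N– nitrogen is pyridine-type (lone pair in the sp² plane, one electron in the p orbital); the pyrrole-type nitrogen donates its lone pair from the p orbital — every position has a p orbital, so the cyclic π system is continuous.
Adding the contributions, 3 × 2 = 6 from the double-bond units + 2 from the NH atom = 8.
8 = 4(2); a planar, fully conjugated 4n system is antiaromatic.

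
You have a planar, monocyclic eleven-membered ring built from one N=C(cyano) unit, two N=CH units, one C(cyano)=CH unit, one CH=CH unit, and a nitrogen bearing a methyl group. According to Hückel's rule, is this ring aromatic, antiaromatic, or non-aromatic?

Check conjugation: every atom in a ring double bond is sp² and brings one electron to the p orbital; the doubly-bonded nitrogens are pyridine-type — their lone pairs lie in the ring plane, leaving one electron in the p orbital; the pyrrole-type nitrogen donates its lone pair from the p orbital — every position has a p orbital, so the cyclic π system is continuous.
Tallying contributions gives 5 × 2 = 10 from the double-bond units + 2 from the N(methyl) atom = 12.
A 4n π count (12, n = 3) in a planar conjugated ring means antiaromatic.

Antiaromatic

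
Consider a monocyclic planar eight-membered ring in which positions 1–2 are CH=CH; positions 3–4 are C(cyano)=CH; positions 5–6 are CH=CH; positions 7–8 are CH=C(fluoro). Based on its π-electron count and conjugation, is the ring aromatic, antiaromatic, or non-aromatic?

Antiaromatic

Every ring atom contributes a p orbital perpendicular to the ring (the double-bond atoms are sp², each contributing one p electron), so the π system is cyclic and fully conjugated.
Counting π electrons: 4 × 2 = 8 from the 4 double-bond units.
A 4n π count (8, n = 2) in a planar conjugated ring means antiaromatic.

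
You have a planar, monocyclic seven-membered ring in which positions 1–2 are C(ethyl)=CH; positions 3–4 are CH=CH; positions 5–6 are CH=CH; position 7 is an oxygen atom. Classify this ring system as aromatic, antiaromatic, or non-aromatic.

Check conjugation: every atom in a ring double bond is sp² and brings one electron to the p orbital; the oxygen donates one lone pair from its p orbital — every position has a p orbital, so the cyclic π system is continuous.
Tallying contributions gives 3 × 2 = 6 from the double-bond units + 2 from the O atom = 8.
8 = 4(2); a planar, fully conjugated 4n system is antiaromatic.

Antiaromatic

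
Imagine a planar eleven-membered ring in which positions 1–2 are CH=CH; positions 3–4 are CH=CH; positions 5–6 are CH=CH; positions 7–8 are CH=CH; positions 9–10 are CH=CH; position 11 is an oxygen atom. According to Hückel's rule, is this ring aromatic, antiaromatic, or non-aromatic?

All ring atoms are sp² and supply a p orbital to the ring (the double-bond atoms are sp², each contributing one p electron; the oxygen donates one lone pair from its p orbital); the conjugation is uninterrupted.
π-electron count: 5 × 2 = 10 from the double-bond units + 2 from the O atom = 12.
12 = 4(3); a planar, fully conjugated 4n system is antiaromatic.

Antiaromatic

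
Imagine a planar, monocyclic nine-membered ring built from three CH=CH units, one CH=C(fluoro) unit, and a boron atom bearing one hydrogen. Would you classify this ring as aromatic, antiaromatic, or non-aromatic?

Every ring atom contributes a p orbital perpendicular to the ring (each doubly-bonded ring atom is sp² with one p-orbital electron; the boron has an empty p orbital), so the π system is cyclic and fully conjugated.
π-electron count: 4 × 2 = 8 from the double-bond units + 0 from the BH atom = 8.
8 is a 4n count (n = 2), so the planar conjugated ring is antiaromatic.

Antiaromatic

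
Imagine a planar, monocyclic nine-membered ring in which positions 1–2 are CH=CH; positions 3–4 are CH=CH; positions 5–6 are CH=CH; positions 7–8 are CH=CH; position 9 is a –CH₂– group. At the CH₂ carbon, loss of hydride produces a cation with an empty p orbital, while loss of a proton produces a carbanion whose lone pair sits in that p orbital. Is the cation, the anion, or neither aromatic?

The anion

Once that carbon is sp², every ring atom has a p orbital and both ions are fully conjugated.
Cation: 4 × 2 + 0 = 8 π electrons → 4(2), antiaromatic.
Anion: 4 × 2 + 2 = 10 π electrons → 4(2)+2, aromatic.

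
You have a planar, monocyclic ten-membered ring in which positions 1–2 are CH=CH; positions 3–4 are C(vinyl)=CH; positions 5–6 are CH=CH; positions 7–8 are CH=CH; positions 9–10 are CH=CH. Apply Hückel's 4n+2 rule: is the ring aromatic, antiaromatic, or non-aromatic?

Every ring atom contributes a p orbital perpendicular to the ring (the double-bond atoms are sp², each contributing one p electron), so the π system is cyclic and fully conjugated.
π-electron count: 5 × 2 = 10 from the 5 double-bond units.
Since 10 = 4·2 + 2, the ring meets the 4n+2 criterion.

Aromatic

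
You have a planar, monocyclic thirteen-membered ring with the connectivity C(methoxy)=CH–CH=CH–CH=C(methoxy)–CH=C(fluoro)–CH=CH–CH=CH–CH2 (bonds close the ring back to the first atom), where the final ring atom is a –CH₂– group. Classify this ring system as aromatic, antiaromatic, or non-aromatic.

Non-aromatic

Because the tetrahedral CH₂ carbon is sp³ and has no p orbital in the ring π system at the CH2 position, the π system cannot extend all the way around the ring.
Broken conjugation rules out both aromaticity and antiaromaticity.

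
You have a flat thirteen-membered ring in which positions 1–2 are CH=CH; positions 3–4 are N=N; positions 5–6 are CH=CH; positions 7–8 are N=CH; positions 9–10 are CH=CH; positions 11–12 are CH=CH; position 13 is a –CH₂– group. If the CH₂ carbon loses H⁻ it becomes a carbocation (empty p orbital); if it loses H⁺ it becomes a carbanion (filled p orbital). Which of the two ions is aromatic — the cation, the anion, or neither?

The anion

In both ions every ring atom is sp² and contributes a p orbital, so both rings are fully conjugated.
Cation: 6 × 2 + 0 = 12 π electrons → 4(3), antiaromatic.
Anion: 6 × 2 + 2 = 14 π electrons → 4(3)+2, aromatic.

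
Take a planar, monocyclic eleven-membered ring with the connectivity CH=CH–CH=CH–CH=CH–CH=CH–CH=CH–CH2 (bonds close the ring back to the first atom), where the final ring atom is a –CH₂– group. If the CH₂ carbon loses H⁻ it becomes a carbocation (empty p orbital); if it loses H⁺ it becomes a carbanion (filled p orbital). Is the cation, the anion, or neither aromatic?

In both ions every ring atom is sp² and contributes a p orbital, so both rings are fully conjugated.
Cation: 5 × 2 + 0 = 10 π electrons → 4(2)+2, aromatic.
Anion: 5 × 2 + 2 = 12 π electrons → 4(3), antiaromatic.

The cation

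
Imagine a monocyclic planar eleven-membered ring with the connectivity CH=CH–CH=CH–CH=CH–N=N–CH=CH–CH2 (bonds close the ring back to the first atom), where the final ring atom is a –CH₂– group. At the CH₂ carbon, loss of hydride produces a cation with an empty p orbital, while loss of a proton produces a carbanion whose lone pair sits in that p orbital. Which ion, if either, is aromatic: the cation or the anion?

Both ions have a continuous loop of p orbitals — each ring atom is sp².
Cation: 5 × 2 + 0 = 10 π electrons → 4(2)+2, aromatic.
Anion: 5 × 2 + 2 = 12 π electrons → 4(3), antiaromatic.

The cation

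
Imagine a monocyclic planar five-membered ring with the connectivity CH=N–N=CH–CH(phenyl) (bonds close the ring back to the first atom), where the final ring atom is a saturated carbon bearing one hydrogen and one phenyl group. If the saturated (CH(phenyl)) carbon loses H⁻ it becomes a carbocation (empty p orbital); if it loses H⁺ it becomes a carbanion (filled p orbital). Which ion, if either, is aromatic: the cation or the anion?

The anion

In both ions every ring atom is sp² and contributes a p orbital, so both rings are fully conjugated.
Cation: 2 × 2 + 0 = 4 π electrons → 4(1), antiaromatic.
Anion: 2 × 2 + 2 = 6 π electrons → 4(1)+2, aromatic.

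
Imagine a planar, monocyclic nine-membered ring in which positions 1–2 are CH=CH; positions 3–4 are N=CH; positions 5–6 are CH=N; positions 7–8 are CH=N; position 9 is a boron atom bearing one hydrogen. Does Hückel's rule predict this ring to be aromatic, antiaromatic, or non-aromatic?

All ring atoms are sp² and supply a p orbital to the ring (every atom in a ring double bond is sp² and brings one electron to the p orbital; the doubly-bonded nitrogens are pyridine-type — their lone pairs lie in the ring plane, leaving one electron in the p orbital; the boron has an empty p orbital); the conjugation is uninterrupted.
Adding the contributions, 4 × 2 = 8 from the double-bond units + 0 from the BH atom = 8.
8 is a 4n count (n = 2), so the planar conjugated ring is antiaromatic.

Antiaromatic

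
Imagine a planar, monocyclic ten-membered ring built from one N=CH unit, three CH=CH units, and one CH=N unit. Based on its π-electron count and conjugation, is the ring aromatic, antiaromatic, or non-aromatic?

Aromatic

The p orbitals form a continuous loop: every atom in a ring double bond is sp² and brings one electron to the p orbital; each =N– nitrogen is pyridine-type (lone pair in the sp² plane, one electron in the p orbital). The ring is fully conjugated.
Tallying contributions gives 5 × 2 = 10 from the 5 double-bond units.
Since 10 = 4·2 + 2, the ring meets the 4n+2 criterion.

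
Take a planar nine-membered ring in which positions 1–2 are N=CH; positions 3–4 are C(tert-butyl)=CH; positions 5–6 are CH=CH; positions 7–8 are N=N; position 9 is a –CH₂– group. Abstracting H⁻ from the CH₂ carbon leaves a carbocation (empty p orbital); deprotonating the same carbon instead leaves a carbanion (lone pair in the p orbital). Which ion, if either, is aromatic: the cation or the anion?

The anion

In either ion the ring is fully conjugated: every atom, including the new sp² carbon, supplies a p orbital.
Cation: 4 × 2 + 0 = 8 π electrons → 4(2), antiaromatic.
Anion: 4 × 2 + 2 = 10 π electrons → 4(2)+2, aromatic.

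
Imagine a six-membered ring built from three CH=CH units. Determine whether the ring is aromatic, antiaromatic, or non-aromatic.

Every ring atom contributes a p orbital perpendicular to the ring (each doubly-bonded ring atom is sp² with one p-orbital electron), so the π system is cyclic and fully conjugated.
Counting π electrons: 3 × 2 = 6 from the 3 double-bond units.
With 6 π electrons (n = 1), the Hückel 4n+2 condition holds.
This is benzene.

Aromatic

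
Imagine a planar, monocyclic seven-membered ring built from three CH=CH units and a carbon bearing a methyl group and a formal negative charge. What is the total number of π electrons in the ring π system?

8

All ring atoms are sp² and supply a p orbital to the ring (every atom in a ring double bond is sp² and brings one electron to the p orbital; the carbanion's lone pair occupies the p orbital); the conjugation is uninterrupted.
Counting π electrons: 3 × 2 = 6 from the double-bond units + 2 from the C(methyl)(-) atom = 8.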